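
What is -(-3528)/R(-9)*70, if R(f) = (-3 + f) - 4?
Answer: -15435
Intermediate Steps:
R(f) = -7 + f
-(-3528)/R(-9)*70 = -(-3528)/(-7 - 9)*70 = -(-3528)/(-16)*70 = -(-3528)*(-1)/16*70 = -49*9/2*70 = -441/2*70 = -15435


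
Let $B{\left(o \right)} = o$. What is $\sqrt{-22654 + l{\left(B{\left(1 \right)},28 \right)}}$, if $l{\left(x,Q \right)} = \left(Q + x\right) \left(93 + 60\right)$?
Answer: $i \sqrt{18217} \approx 134.97 i$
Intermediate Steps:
$l{\left(x,Q \right)} = 153 Q + 153 x$ ($l{\left(x,Q \right)} = \left(Q + x\right) 153 = 153 Q + 153 x$)
$\sqrt{-22654 + l{\left(B{\left(1 \right)},28 \right)}} = \sqrt{-22654 + \left(153 \cdot 28 + 153 \cdot 1\right)} = \sqrt{-22654 + \left(4284 + 153\right)} = \sqrt{-22654 + 4437} = \sqrt{-18217} = i \sqrt{18217}$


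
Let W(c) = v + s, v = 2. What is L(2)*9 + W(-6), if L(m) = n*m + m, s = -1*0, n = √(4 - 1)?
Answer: 20 + 18*√3 ≈ 51.177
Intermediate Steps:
n = √3 ≈ 1.7320
s = 0
W(c) = 2 (W(c) = 2 + 0 = 2)
L(m) = m + m*√3 (L(m) = √3*m + m = m*√3 + m = m + m*√3)
L(2)*9 + W(-6) = (2*(1 + √3))*9 + 2 = (2 + 2*√3)*9 + 2 = (18 + 18*√3) + 2 = 20 + 18*√3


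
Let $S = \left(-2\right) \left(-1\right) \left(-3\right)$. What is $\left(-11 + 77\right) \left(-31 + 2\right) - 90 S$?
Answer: $-1374$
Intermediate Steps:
$S = -6$ ($S = 2 \left(-3\right) = -6$)
$\left(-11 + 77\right) \left(-31 + 2\right) - 90 S = \left(-11 + 77\right) \left(-31 + 2\right) - -540 = 66 \left(-29\right) + 540 = -1914 + 540 = -1374$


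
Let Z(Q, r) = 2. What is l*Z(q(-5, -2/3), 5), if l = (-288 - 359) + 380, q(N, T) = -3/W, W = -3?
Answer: -534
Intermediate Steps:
q(N, T) = 1 (q(N, T) = -3/(-3) = -3*(-⅓) = 1)
l = -267 (l = -647 + 380 = -267)
l*Z(q(-5, -2/3), 5) = -267*2 = -534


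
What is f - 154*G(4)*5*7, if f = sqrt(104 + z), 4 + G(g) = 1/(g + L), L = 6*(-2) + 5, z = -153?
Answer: 70070/3 + 7*I ≈ 23357.0 + 7.0*I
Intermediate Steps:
L = -7 (L = -12 + 5 = -7)
G(g) = -4 + 1/(-7 + g) (G(g) = -4 + 1/(g - 7) = -4 + 1/(-7 + g))
f = 7*I (f = sqrt(104 - 153) = sqrt(-49) = 7*I ≈ 7.0*I)
f - 154*G(4)*5*7 = 7*I - 154*((29 - 4*4)/(-7 + 4))*5*7 = 7*I - 154*((29 - 16)/(-3))*5*7 = 7*I - 154*-1/3*13*5*7 = 7*I - 154*(-13/3*5)*7 = 7*I - (-10010)*7/3 = 7*I - 154*(-455/3) = 7*I + 70070/3 = 70070/3 + 7*I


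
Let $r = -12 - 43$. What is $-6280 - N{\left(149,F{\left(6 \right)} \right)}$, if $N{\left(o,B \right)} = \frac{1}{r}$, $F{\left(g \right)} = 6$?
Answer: $- \frac{345399}{55} \approx -6280.0$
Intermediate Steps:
$r = -55$ ($r = -12 - 43 = -55$)
$N{\left(o,B \right)} = - \frac{1}{55}$ ($N{\left(o,B \right)} = \frac{1}{-55} = - \frac{1}{55}$)
$-6280 - N{\left(149,F{\left(6 \right)} \right)} = -6280 - - \frac{1}{55} = -6280 + \frac{1}{55} = - \frac{345399}{55}$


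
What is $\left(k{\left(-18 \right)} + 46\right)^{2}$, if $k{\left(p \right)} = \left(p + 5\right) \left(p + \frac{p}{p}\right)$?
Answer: $71289$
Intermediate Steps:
$k{\left(p \right)} = \left(1 + p\right) \left(5 + p\right)$ ($k{\left(p \right)} = \left(5 + p\right) \left(p + 1\right) = \left(5 + p\right) \left(1 + p\right) = \left(1 + p\right) \left(5 + p\right)$)
$\left(k{\left(-18 \right)} + 46\right)^{2} = \left(\left(5 + \left(-18\right)^{2} + 6 \left(-18\right)\right) + 46\right)^{2} = \left(\left(5 + 324 - 108\right) + 46\right)^{2} = \left(221 + 46\right)^{2} = 267^{2} = 71289$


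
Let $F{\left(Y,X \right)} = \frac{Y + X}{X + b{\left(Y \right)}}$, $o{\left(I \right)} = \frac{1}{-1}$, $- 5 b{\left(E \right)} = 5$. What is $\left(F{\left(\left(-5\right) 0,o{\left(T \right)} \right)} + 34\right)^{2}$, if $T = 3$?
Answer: $\frac{4761}{4} \approx 1190.3$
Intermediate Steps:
$b{\left(E \right)} = -1$ ($b{\left(E \right)} = \left(- \frac{1}{5}\right) 5 = -1$)
$o{\left(I \right)} = -1$
$F{\left(Y,X \right)} = \frac{X + Y}{-1 + X}$ ($F{\left(Y,X \right)} = \frac{Y + X}{X - 1} = \frac{X + Y}{-1 + X}$)
$\left(F{\left(\left(-5\right) 0,o{\left(T \right)} \right)} + 34\right)^{2} = \left(\frac{-1 - 0}{-1 - 1} + 34\right)^{2} = \left(\frac{-1 + 0}{-2} + 34\right)^{2} = \left(\left(- \frac{1}{2}\right) \left(-1\right) + 34\right)^{2} = \left(\frac{1}{2} + 34\right)^{2} = \left(\frac{69}{2}\right)^{2} = \frac{4761}{4}$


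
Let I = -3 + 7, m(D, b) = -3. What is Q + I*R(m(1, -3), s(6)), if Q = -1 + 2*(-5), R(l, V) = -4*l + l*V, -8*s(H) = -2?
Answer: 34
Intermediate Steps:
s(H) = 1/4 (s(H) = -1/8*(-2) = 1/4)
R(l, V) = -4*l + V*l
I = 4
Q = -11 (Q = -1 - 10 = -11)
Q + I*R(m(1, -3), s(6)) = -11 + 4*(-3*(-4 + 1/4)) = -11 + 4*(-3*(-15/4)) = -11 + 4*(45/4) = -11 + 45 = 34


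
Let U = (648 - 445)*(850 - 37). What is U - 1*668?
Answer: 164371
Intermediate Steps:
U = 165039 (U = 203*813 = 165039)
U - 1*668 = 165039 - 1*668 = 165039 - 668 = 164371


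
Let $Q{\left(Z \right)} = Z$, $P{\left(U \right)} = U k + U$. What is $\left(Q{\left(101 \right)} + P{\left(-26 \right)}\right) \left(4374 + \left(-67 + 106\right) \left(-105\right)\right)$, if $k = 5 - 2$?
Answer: $-837$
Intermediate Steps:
$k = 3$ ($k = 5 - 2 = 3$)
$P{\left(U \right)} = 4 U$ ($P{\left(U \right)} = U 3 + U = 3 U + U = 4 U$)
$\left(Q{\left(101 \right)} + P{\left(-26 \right)}\right) \left(4374 + \left(-67 + 106\right) \left(-105\right)\right) = \left(101 + 4 \left(-26\right)\right) \left(4374 + \left(-67 + 106\right) \left(-105\right)\right) = \left(101 - 104\right) \left(4374 + 39 \left(-105\right)\right) = - 3 \left(4374 - 4095\right) = \left(-3\right) 279 = -837$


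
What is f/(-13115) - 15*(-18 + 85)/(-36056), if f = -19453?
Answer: 714577943/472874440 ≈ 1.5111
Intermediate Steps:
f/(-13115) - 15*(-18 + 85)/(-36056) = -19453/(-13115) - 15*(-18 + 85)/(-36056) = -19453*(-1/13115) - 15*67*(-1/36056) = 19453/13115 - 1005*(-1/36056) = 19453/13115 + 1005/36056 = 714577943/472874440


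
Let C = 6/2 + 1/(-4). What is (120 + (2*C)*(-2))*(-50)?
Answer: -5450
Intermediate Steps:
C = 11/4 (C = 6*(1/2) + 1*(-1/4) = 3 - 1/4 = 11/4 ≈ 2.7500)
(120 + (2*C)*(-2))*(-50) = (120 + (2*(11/4))*(-2))*(-50) = (120 + (11/2)*(-2))*(-50) = (120 - 11)*(-50) = 109*(-50) = -5450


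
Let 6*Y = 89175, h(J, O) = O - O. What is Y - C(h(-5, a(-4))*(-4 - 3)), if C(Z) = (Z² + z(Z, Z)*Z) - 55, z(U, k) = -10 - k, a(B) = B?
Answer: 29835/2 ≈ 14918.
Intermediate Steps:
h(J, O) = 0
Y = 29725/2 (Y = (⅙)*89175 = 29725/2 ≈ 14863.)
C(Z) = -55 + Z² + Z*(-10 - Z) (C(Z) = (Z² + (-10 - Z)*Z) - 55 = (Z² + Z*(-10 - Z)) - 55 = -55 + Z² + Z*(-10 - Z))
Y - C(h(-5, a(-4))*(-4 - 3)) = 29725/2 - (-55 - 0*(-4 - 3)) = 29725/2 - (-55 - 0*(-7)) = 29725/2 - (-55 - 10*0) = 29725/2 - (-55 + 0) = 29725/2 - 1*(-55) = 29725/2 + 55 = 29835/2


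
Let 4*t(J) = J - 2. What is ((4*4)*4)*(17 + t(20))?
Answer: 1376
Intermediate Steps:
t(J) = -1/2 + J/4 (t(J) = (J - 2)/4 = (-2 + J)/4 = -1/2 + J/4)
((4*4)*4)*(17 + t(20)) = ((4*4)*4)*(17 + (-1/2 + (1/4)*20)) = (16*4)*(17 + (-1/2 + 5)) = 64*(17 + 9/2) = 64*(43/2) = 1376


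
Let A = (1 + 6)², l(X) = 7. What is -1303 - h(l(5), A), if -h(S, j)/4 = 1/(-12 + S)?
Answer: -6519/5 ≈ -1303.8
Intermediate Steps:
A = 49 (A = 7² = 49)
h(S, j) = -4/(-12 + S)
-1303 - h(l(5), A) = -1303 - (-4)/(-12 + 7) = -1303 - (-4)/(-5) = -1303 - (-4)*(-1)/5 = -1303 - 1*⅘ = -1303 - ⅘ = -6519/5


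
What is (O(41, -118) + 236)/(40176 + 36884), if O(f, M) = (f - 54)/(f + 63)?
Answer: 1887/616480 ≈ 0.0030609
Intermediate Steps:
O(f, M) = (-54 + f)/(63 + f)
(O(41, -118) + 236)/(40176 + 36884) = ((-54 + 41)/(63 + 41) + 236)/(40176 + 36884) = (-13/104 + 236)/77060 = ((1/104)*(-13) + 236)*(1/77060) = (-⅛ + 236)*(1/77060) = (1887/8)*(1/77060) = 1887/616480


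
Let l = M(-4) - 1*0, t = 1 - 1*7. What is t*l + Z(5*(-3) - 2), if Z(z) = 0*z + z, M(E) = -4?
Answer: 7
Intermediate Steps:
t = -6 (t = 1 - 7 = -6)
l = -4 (l = -4 - 1*0 = -4 + 0 = -4)
Z(z) = z (Z(z) = 0 + z = z)
t*l + Z(5*(-3) - 2) = -6*(-4) + (5*(-3) - 2) = 24 + (-15 - 2) = 24 - 17 = 7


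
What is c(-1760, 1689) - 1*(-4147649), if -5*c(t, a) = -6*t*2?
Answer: 4143425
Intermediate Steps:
c(t, a) = 12*t/5 (c(t, a) = -(-6*t)*2/5 = -(-12)*t/5 = 12*t/5)
c(-1760, 1689) - 1*(-4147649) = (12/5)*(-1760) - 1*(-4147649) = -4224 + 4147649 = 4143425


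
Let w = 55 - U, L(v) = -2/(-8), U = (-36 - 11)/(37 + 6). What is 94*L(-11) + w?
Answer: 6845/86 ≈ 79.593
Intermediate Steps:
U = -47/43 ≈ -1.0930
L(v) = 1/4 (L(v) = -2*(-1/8) = 1/4)
w = 2412/43 (w = 55 - 1*(-47/43) = 55 + 47/43 = 2412/43 ≈ 56.093)
94*L(-11) + w = 94*(1/4) + 2412/43 = 47/2 + 2412/43 = 6845/86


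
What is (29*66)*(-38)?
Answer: -72732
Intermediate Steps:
(29*66)*(-38) = 1914*(-38) = -72732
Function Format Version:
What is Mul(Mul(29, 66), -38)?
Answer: -72732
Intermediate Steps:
Mul(Mul(29, 66), -38) = Mul(1914, -38) = -72732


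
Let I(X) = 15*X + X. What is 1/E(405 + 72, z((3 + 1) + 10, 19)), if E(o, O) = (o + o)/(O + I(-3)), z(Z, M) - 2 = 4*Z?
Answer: 5/477 ≈ 0.010482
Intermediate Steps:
z(Z, M) = 2 + 4*Z
I(X) = 16*X
E(o, O) = 2*o/(-48 + O) (E(o, O) = (o + o)/(O + 16*(-3)) = (2*o)/(O - 48) = (2*o)/(-48 + O) = 2*o/(-48 + O))
1/E(405 + 72, z((3 + 1) + 10, 19)) = 1/(2*(405 + 72)/(-48 + (2 + 4*((3 + 1) + 10)))) = 1/(2*477/(-48 + (2 + 4*(4 + 10)))) = 1/(2*477/(-48 + (2 + 4*14))) = 1/(2*477/(-48 + (2 + 56))) = 1/(2*477/(-48 + 58)) = 1/(2*477/10) = 1/(2*477*(⅒)) = 1/(477/5) = 5/477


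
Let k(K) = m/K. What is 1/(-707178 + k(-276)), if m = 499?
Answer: -276/195181627 ≈ -1.4141e-6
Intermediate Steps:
k(K) = 499/K
1/(-707178 + k(-276)) = 1/(-707178 + 499/(-276)) = 1/(-707178 + 499*(-1/276)) = 1/(-707178 - 499/276) = 1/(-195181627/276) = -276/195181627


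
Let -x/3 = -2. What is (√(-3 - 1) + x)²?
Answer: 32 + 24*I ≈ 32.0 + 24.0*I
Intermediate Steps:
x = 6 (x = -3*(-2) = 6)
(√(-3 - 1) + x)² = (√(-3 - 1) + 6)² = (√(-4) + 6)² = (2*I + 6)² = (6 + 2*I)²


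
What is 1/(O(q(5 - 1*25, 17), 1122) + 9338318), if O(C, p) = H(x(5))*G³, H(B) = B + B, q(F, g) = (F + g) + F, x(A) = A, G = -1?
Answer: 1/9338308 ≈ 1.0709e-7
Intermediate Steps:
q(F, g) = g + 2*F
H(B) = 2*B
O(C, p) = -10 (O(C, p) = (2*5)*(-1)³ = 10*(-1) = -10)
1/(O(q(5 - 1*25, 17), 1122) + 9338318) = 1/(-10 + 9338318) = 1/9338308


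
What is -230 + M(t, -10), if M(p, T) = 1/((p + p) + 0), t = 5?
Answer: -2299/10 ≈ -229.90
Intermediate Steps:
M(p, T) = 1/(2*p) (M(p, T) = 1/(2*p + 0) = 1/(2*p))
-230 + M(t, -10) = -230 + (1/2)/5 = -230 + (1/2)*(1/5) = -230 + 1/10 = -2299/10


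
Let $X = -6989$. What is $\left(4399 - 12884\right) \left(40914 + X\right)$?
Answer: $-287853625$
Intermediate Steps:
$\left(4399 - 12884\right) \left(40914 + X\right) = \left(4399 - 12884\right) \left(40914 - 6989\right) = \left(-8485\right) 33925 = -287853625$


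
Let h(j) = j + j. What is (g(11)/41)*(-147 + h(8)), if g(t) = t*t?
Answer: -15851/41 ≈ -386.61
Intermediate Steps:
g(t) = t²
h(j) = 2*j
(g(11)/41)*(-147 + h(8)) = (11²/41)*(-147 + 2*8) = (121*(1/41))*(-147 + 16) = (121/41)*(-131) = -15851/41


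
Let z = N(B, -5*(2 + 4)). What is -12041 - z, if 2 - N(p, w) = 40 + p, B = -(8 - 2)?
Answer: -12009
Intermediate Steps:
B = -6 (B = -1*6 = -6)
N(p, w) = -38 - p (N(p, w) = 2 - (40 + p) = 2 + (-40 - p) = -38 - p)
z = -32 (z = -38 - 1*(-6) = -38 + 6 = -32)
-12041 - z = -12041 - 1*(-32) = -12041 + 32 = -12009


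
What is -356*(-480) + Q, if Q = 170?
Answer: 171050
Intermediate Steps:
-356*(-480) + Q = -356*(-480) + 170 = 170880 + 170 = 171050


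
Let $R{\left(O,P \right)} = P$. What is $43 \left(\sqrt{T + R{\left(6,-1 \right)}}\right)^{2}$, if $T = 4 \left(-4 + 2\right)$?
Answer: $-387$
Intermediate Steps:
$T = -8$ ($T = 4 \left(-2\right) = -8$)
$43 \left(\sqrt{T + R{\left(6,-1 \right)}}\right)^{2} = 43 \left(\sqrt{-8 - 1}\right)^{2} = 43 \left(\sqrt{-9}\right)^{2} = 43 \left(3 i\right)^{2} = 43 \left(-9\right) = -387$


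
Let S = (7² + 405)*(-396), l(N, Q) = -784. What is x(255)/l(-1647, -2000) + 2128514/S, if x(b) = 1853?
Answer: -250236841/17618832 ≈ -14.203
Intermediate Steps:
S = -179784 (S = (49 + 405)*(-396) = 454*(-396) = -179784)
x(255)/l(-1647, -2000) + 2128514/S = 1853/(-784) + 2128514/(-179784) = 1853*(-1/784) + 2128514*(-1/179784) = -1853/784 - 1064257/89892 = -250236841/17618832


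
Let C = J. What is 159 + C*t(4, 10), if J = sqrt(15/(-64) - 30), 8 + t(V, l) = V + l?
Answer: 159 + 9*I*sqrt(215)/4 ≈ 159.0 + 32.991*I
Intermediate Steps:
t(V, l) = -8 + V + l (t(V, l) = -8 + (V + l) = -8 + V + l)
J = 3*I*sqrt(215)/8 (J = sqrt(15*(-1/64) - 30) = sqrt(-15/64 - 30) = sqrt(-1935/64) = 3*I*sqrt(215)/8 ≈ 5.4986*I)
C = 3*I*sqrt(215)/8 ≈ 5.4986*I
159 + C*t(4, 10) = 159 + (3*I*sqrt(215)/8)*(-8 + 4 + 10) = 159 + (3*I*sqrt(215)/8)*6 = 159 + 9*I*sqrt(215)/4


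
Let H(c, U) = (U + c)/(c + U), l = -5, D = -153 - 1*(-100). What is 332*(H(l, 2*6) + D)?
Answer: -17264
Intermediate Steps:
D = -53 (D = -153 + 100 = -53)
H(c, U) = 1 (H(c, U) = (U + c)/(U + c) = 1)
332*(H(l, 2*6) + D) = 332*(1 - 53) = 332*(-52) = -17264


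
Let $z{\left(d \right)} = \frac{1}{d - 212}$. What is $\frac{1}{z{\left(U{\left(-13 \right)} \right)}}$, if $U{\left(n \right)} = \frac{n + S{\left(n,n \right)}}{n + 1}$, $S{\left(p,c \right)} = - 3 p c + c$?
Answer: $- \frac{2011}{12} \approx -167.58$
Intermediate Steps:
$S{\left(p,c \right)} = c - 3 c p$ ($S{\left(p,c \right)} = - 3 c p + c = c - 3 c p$)
$U{\left(n \right)} = \frac{n + n \left(1 - 3 n\right)}{1 + n}$ ($U{\left(n \right)} = \frac{n + n \left(1 - 3 n\right)}{n + 1} = \frac{n + n \left(1 - 3 n\right)}{1 + n}$)
$z{\left(d \right)} = \frac{1}{-212 + d}$
$\frac{1}{z{\left(U{\left(-13 \right)} \right)}} = \frac{1}{\frac{1}{-212 - \frac{13 \left(2 - -39\right)}{1 - 13}}} = \frac{1}{\frac{1}{-212 - \frac{13 \left(2 + 39\right)}{-12}}} = \frac{1}{\frac{1}{-212 - \left(- \frac{13}{12}\right) 41}} = \frac{1}{\frac{1}{-212 + \frac{533}{12}}} = \frac{1}{\frac{1}{- \frac{2011}{12}}} = \frac{1}{- \frac{12}{2011}} = - \frac{2011}{12}$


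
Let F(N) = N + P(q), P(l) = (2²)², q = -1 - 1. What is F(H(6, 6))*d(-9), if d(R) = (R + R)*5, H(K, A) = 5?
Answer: -1890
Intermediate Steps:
d(R) = 10*R (d(R) = (2*R)*5 = 10*R)
q = -2
P(l) = 16 (P(l) = 4² = 16)
F(N) = 16 + N (F(N) = N + 16 = 16 + N)
F(H(6, 6))*d(-9) = (16 + 5)*(10*(-9)) = 21*(-90) = -1890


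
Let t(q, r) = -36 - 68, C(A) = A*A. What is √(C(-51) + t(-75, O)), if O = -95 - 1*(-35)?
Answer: √2497 ≈ 49.970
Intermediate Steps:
C(A) = A²
O = -60 (O = -95 + 35 = -60)
t(q, r) = -104
√(C(-51) + t(-75, O)) = √((-51)² - 104) = √(2601 - 104) = √2497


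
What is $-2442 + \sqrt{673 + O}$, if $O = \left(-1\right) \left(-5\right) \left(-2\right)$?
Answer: $-2442 + \sqrt{663} \approx -2416.3$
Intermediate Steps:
$O = -10$ ($O = 5 \left(-2\right) = -10$)
$-2442 + \sqrt{673 + O} = -2442 + \sqrt{673 - 10} = -2442 + \sqrt{663}$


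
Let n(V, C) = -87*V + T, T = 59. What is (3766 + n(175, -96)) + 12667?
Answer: 1267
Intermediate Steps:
n(V, C) = 59 - 87*V (n(V, C) = -87*V + 59 = 59 - 87*V)
(3766 + n(175, -96)) + 12667 = (3766 + (59 - 87*175)) + 12667 = (3766 + (59 - 15225)) + 12667 = (3766 - 15166) + 12667 = -11400 + 12667 = 1267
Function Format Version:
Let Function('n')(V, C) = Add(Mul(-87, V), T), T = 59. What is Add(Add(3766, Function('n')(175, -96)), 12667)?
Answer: 1267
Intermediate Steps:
Function('n')(V, C) = Add(59, Mul(-87, V)) (Function('n')(V, C) = Add(Mul(-87, V), 59) = Add(59, Mul(-87, V)))
Add(Add(3766, Function('n')(175, -96)), 12667) = Add(Add(3766, Add(59, Mul(-87, 175))), 12667) = Add(Add(3766, Add(59, -15225)), 12667) = Add(Add(3766, -15166), 12667) = Add(-11400, 12667) = 1267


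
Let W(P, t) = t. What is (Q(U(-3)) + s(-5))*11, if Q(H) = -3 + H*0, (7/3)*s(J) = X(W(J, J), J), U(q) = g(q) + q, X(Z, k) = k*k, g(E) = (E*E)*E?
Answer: 594/7 ≈ 84.857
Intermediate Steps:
g(E) = E³ (g(E) = E²*E = E³)
X(Z, k) = k²
U(q) = q + q³ (U(q) = q³ + q = q + q³)
s(J) = 3*J²/7
Q(H) = -3 (Q(H) = -3 + 0 = -3)
(Q(U(-3)) + s(-5))*11 = (-3 + (3/7)*(-5)²)*11 = (-3 + (3/7)*25)*11 = (-3 + 75/7)*11 = (54/7)*11 = 594/7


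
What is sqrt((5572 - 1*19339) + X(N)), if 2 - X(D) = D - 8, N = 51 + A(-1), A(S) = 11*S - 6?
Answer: I*sqrt(13791) ≈ 117.44*I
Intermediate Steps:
A(S) = -6 + 11*S
N = 34 (N = 51 + (-6 + 11*(-1)) = 51 + (-6 - 11) = 51 - 17 = 34)
X(D) = 10 - D (X(D) = 2 - (D - 8) = 2 - (-8 + D) = 2 + (8 - D) = 10 - D)
sqrt((5572 - 1*19339) + X(N)) = sqrt((5572 - 1*19339) + (10 - 1*34)) = sqrt((5572 - 19339) + (10 - 34)) = sqrt(-13767 - 24) = sqrt(-13791) = I*sqrt(13791)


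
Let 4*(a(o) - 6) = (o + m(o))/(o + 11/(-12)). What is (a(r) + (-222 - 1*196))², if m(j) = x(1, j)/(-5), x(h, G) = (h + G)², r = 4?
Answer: 232471009/1369 ≈ 1.6981e+5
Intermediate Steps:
x(h, G) = (G + h)²
m(j) = -(1 + j)²/5 (m(j) = (j + 1)²/(-5) = (1 + j)²*(-⅕) = -(1 + j)²/5)
a(o) = 6 + (o - (1 + o)²/5)/(4*(-11/12 + o)) (a(o) = 6 + ((o - (1 + o)²/5)/(o + 11/(-12)))/4 = 6 + ((o - (1 + o)²/5)/(o + 11*(-1/12)))/4 = 6 + ((o - (1 + o)²/5)/(o - 11/12))/4 = 6 + ((o - (1 + o)²/5)/(-11/12 + o))/4 = 6 + (o - (1 + o)²/5)/(4*(-11/12 + o)))
(a(r) + (-222 - 1*196))² = (3*(-111 - 1*4² + 123*4)/(5*(-11 + 12*4)) + (-222 - 1*196))² = (3*(-111 - 1*16 + 492)/(5*(-11 + 48)) + (-222 - 196))² = ((⅗)*(-111 - 16 + 492)/37 - 418)² = ((⅗)*(1/37)*365 - 418)² = (219/37 - 418)² = (-15247/37)² = 232471009/1369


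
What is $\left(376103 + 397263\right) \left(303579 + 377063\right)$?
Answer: $526385380972$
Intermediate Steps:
$\left(376103 + 397263\right) \left(303579 + 377063\right) = 773366 \cdot 680642 = 526385380972$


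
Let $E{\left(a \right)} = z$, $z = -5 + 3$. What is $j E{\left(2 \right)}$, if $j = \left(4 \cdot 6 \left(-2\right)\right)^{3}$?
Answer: $221184$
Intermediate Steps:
$z = -2$
$E{\left(a \right)} = -2$
$j = -110592$ ($j = \left(24 \left(-2\right)\right)^{3} = \left(-48\right)^{3} = -110592$)
$j E{\left(2 \right)} = \left(-110592\right) \left(-2\right) = 221184$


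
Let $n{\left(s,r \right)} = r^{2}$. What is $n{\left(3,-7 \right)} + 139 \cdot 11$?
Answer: $1578$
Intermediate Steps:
$n{\left(3,-7 \right)} + 139 \cdot 11 = \left(-7\right)^{2} + 139 \cdot 11 = 49 + 1529 = 1578$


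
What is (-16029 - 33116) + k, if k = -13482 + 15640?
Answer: -46987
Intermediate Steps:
k = 2158
(-16029 - 33116) + k = (-16029 - 33116) + 2158 = -49145 + 2158 = -46987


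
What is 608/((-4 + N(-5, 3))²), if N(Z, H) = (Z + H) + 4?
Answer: 152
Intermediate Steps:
N(Z, H) = 4 + H + Z (N(Z, H) = (H + Z) + 4 = 4 + H + Z)
608/((-4 + N(-5, 3))²) = 608/((-4 + (4 + 3 - 5))²) = 608/((-4 + 2)²) = 608/((-2)²) = 608/4 = 608*(¼) = 152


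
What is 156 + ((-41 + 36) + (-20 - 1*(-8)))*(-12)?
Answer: 360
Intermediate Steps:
156 + ((-41 + 36) + (-20 - 1*(-8)))*(-12) = 156 + (-5 + (-20 + 8))*(-12) = 156 + (-5 - 12)*(-12) = 156 - 17*(-12) = 156 + 204 = 360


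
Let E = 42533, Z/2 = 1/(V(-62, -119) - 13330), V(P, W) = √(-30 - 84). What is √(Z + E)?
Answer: √((566964888 - 42533*I*√114)/(13330 - I*√114)) ≈ 206.24 - 0.e-10*I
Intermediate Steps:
V(P, W) = I*√114 (V(P, W) = √(-114) = I*√114)
Z = 2/(-13330 + I*√114) (Z = 2/(I*√114 - 13330) = 2/(-13330 + I*√114) ≈ -0.00015004 - 1.2018e-7*I)
√(Z + E) = √((-13330/88844507 - I*√114/88844507) + 42533) = √(3778823402901/88844507 - I*√114/88844507)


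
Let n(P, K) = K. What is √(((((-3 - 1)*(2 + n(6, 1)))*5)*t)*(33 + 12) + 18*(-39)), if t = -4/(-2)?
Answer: 3*I*√678 ≈ 78.115*I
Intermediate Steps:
t = 2 (t = -4*(-½) = 2)
√(((((-3 - 1)*(2 + n(6, 1)))*5)*t)*(33 + 12) + 18*(-39)) = √(((((-3 - 1)*(2 + 1))*5)*2)*(33 + 12) + 18*(-39)) = √(((-4*3*5)*2)*45 - 702) = √((-12*5*2)*45 - 702) = √(-60*2*45 - 702) = √(-120*45 - 702) = √(-5400 - 702) = √(-6102) = 3*I*√678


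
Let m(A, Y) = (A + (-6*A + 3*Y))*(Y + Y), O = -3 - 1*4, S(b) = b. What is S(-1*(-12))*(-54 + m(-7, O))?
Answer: -3000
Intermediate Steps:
O = -7 (O = -3 - 4 = -7)
m(A, Y) = 2*Y*(-5*A + 3*Y) (m(A, Y) = (-5*A + 3*Y)*(2*Y) = 2*Y*(-5*A + 3*Y))
S(-1*(-12))*(-54 + m(-7, O)) = (-1*(-12))*(-54 + 2*(-7)*(-5*(-7) + 3*(-7))) = 12*(-54 + 2*(-7)*(35 - 21)) = 12*(-54 + 2*(-7)*14) = 12*(-54 - 196) = 12*(-250) = -3000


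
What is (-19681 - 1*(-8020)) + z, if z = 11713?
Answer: 52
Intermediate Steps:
(-19681 - 1*(-8020)) + z = (-19681 - 1*(-8020)) + 11713 = (-19681 + 8020) + 11713 = -11661 + 11713 = 52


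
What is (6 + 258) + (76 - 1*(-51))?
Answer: 391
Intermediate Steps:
(6 + 258) + (76 - 1*(-51)) = 264 + (76 + 51) = 264 + 127 = 391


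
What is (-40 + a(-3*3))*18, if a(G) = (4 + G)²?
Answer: -270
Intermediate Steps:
(-40 + a(-3*3))*18 = (-40 + (4 - 3*3)²)*18 = (-40 + (4 - 9)²)*18 = (-40 + (-5)²)*18 = (-40 + 25)*18 = -15*18 = -270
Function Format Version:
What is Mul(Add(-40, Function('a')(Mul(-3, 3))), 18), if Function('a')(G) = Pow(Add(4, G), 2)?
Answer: -270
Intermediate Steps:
Mul(Add(-40, Function('a')(Mul(-3, 3))), 18) = Mul(Add(-40, Pow(Add(4, Mul(-3, 3)), 2)), 18) = Mul(Add(-40, Pow(Add(4, -9), 2)), 18) = Mul(Add(-40, Pow(-5, 2)), 18) = Mul(Add(-40, 25), 18) = Mul(-15, 18) = -270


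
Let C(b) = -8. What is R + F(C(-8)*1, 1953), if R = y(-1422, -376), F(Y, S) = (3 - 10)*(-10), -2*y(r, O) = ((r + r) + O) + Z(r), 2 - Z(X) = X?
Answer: 968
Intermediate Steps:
Z(X) = 2 - X
y(r, O) = -1 - O/2 - r/2 (y(r, O) = -(((r + r) + O) + (2 - r))/2 = -((2*r + O) + (2 - r))/2 = -((O + 2*r) + (2 - r))/2 = -(2 + O + r)/2 = -1 - O/2 - r/2)
F(Y, S) = 70 (F(Y, S) = -7*(-10) = 70)
R = 898 (R = -1 - 1/2*(-376) - 1/2*(-1422) = -1 + 188 + 711 = 898)
R + F(C(-8)*1, 1953) = 898 + 70 = 968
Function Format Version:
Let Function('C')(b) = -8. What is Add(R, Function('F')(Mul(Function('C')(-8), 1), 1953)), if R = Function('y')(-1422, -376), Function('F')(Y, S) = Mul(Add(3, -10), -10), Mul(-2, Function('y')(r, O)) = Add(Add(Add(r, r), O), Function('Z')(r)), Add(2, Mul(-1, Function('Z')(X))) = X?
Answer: 968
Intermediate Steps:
Function('Z')(X) = Add(2, Mul(-1, X))
Function('y')(r, O) = Add(-1, Mul(Rational(-1, 2), O), Mul(Rational(-1, 2), r)) (Function('y')(r, O) = Mul(Rational(-1, 2), Add(Add(Add(r, r), O), Add(2, Mul(-1, r)))) = Mul(Rational(-1, 2), Add(Add(Mul(2, r), O), Add(2, Mul(-1, r)))) = Mul(Rational(-1, 2), Add(Add(O, Mul(2, r)), Add(2, Mul(-1, r)))) = Mul(Rational(-1, 2), Add(2, O, r)) = Add(-1, Mul(Rational(-1, 2), O), Mul(Rational(-1, 2), r)))
Function('F')(Y, S) = 70 (Function('F')(Y, S) = Mul(-7, -10) = 70)
R = 898 (R = Add(-1, Mul(Rational(-1, 2), -376), Mul(Rational(-1, 2), -1422)) = Add(-1, 188, 711) = 898)
Add(R, Function('F')(Mul(Function('C')(-8), 1), 1953)) = Add(898, 70) = 968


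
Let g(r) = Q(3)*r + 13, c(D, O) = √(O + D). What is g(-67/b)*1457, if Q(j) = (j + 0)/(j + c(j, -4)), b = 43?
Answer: 7266059/430 + 292857*I/430 ≈ 16898.0 + 681.06*I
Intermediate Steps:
c(D, O) = √(D + O)
Q(j) = j/(j + √(-4 + j)) (Q(j) = (j + 0)/(j + √(j - 4)) = j/(j + √(-4 + j)))
g(r) = 13 + 3*r*(3 - I)/10 (g(r) = (3/(3 + √(-4 + 3)))*r + 13 = (3/(3 + √(-1)))*r + 13 = (3/(3 + I))*r + 13 = (3*((3 - I)/10))*r + 13 = (3*(3 - I)/10)*r + 13 = 3*r*(3 - I)/10 + 13 = 13 + 3*r*(3 - I)/10)
g(-67/b)*1457 = (13 + 3*(-67/43)*(3 - I)/10)*1457 = (13 + 3*(-67*1/43)*(3 - I)/10)*1457 = (13 + (3/10)*(-67/43)*(3 - I))*1457 = (13 + (-603/430 + 201*I/430))*1457 = (4987/430 + 201*I/430)*1457 = 7266059/430 + 292857*I/430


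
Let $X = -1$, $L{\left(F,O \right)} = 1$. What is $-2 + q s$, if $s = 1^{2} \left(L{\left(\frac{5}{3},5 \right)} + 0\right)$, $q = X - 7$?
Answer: $-10$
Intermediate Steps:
$q = -8$ ($q = -1 - 7 = -8$)
$s = 1$ ($s = 1^{2} \left(1 + 0\right) = 1 \cdot 1 = 1$)
$-2 + q s = -2 - 8 = -10$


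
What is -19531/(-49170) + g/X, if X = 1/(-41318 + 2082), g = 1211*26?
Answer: -60743865482789/49170 ≈ -1.2354e+9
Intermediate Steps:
g = 31486
X = -1/39236 (X = 1/(-39236) = -1/39236 ≈ -2.5487e-5)
-19531/(-49170) + g/X = -19531/(-49170) + 31486/(-1/39236) = -19531*(-1/49170) + 31486*(-39236) = 19531/49170 - 1235384696 = -60743865482789/49170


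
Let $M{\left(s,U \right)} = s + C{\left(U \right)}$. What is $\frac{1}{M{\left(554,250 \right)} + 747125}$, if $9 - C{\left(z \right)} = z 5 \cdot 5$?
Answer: $\frac{1}{741438} \approx 1.3487 \cdot 10^{-6}$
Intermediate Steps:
$C{\left(z \right)} = 9 - 25 z$ ($C{\left(z \right)} = 9 - z 5 \cdot 5 = 9 - 5 z 5 = 9 - 25 z$)
$M{\left(s,U \right)} = 9 + s - 25 U$ ($M{\left(s,U \right)} = s - \left(-9 + 25 U\right) = 9 + s - 25 U$)
$\frac{1}{M{\left(554,250 \right)} + 747125} = \frac{1}{\left(9 + 554 - 6250\right) + 747125} = \frac{1}{-5687 + 747125} = \frac{1}{741438}$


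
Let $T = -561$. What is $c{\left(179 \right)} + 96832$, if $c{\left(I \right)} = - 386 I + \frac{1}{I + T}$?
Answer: $\frac{10595915}{382} \approx 27738.0$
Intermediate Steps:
$c{\left(I \right)} = \frac{1}{-561 + I} - 386 I$ ($c{\left(I \right)} = - 386 I + \frac{1}{I - 561} = - 386 I + \frac{1}{-561 + I} = \frac{1}{-561 + I} - 386 I$)
$c{\left(179 \right)} + 96832 = \frac{1 - 386 \cdot 179^{2} + 216546 \cdot 179}{-561 + 179} + 96832 = \frac{1 - 12367826 + 38761734}{-382} + 96832 = - \frac{1 - 12367826 + 38761734}{382} + 96832 = \left(- \frac{1}{382}\right) 26393909 + 96832 = - \frac{26393909}{382} + 96832 = \frac{10595915}{382}$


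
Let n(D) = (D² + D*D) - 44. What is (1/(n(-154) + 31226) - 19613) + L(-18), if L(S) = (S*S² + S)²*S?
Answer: -48428158926381/78614 ≈ -6.1602e+8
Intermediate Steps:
n(D) = -44 + 2*D² (n(D) = (D² + D²) - 44 = 2*D² - 44 = -44 + 2*D²)
L(S) = S*(S + S³)² (L(S) = (S³ + S)²*S = (S + S³)²*S = S*(S + S³)²)
(1/(n(-154) + 31226) - 19613) + L(-18) = (1/((-44 + 2*(-154)²) + 31226) - 19613) + (-18)³*(1 + (-18)²)² = (1/((-44 + 2*23716) + 31226) - 19613) - 5832*(1 + 324)² = (1/((-44 + 47432) + 31226) - 19613) - 5832*325² = (1/(47388 + 31226) - 19613) - 5832*105625 = (1/78614 - 19613) - 616005000 = -1541856381/78614 - 616005000 = -48428158926381/78614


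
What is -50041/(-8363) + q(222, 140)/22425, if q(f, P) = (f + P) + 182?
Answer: 1126718897/187540275 ≈ 6.0079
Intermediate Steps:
q(f, P) = 182 + P + f (q(f, P) = (P + f) + 182 = 182 + P + f)
-50041/(-8363) + q(222, 140)/22425 = -50041/(-8363) + (182 + 140 + 222)/22425 = -50041*(-1/8363) + 544*(1/22425) = 50041/8363 + 544/22425 = 1126718897/187540275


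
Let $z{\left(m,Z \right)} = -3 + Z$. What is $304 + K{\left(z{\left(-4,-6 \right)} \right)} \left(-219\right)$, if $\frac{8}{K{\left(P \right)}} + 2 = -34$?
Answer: $\frac{1058}{3} \approx 352.67$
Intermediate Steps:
$K{\left(P \right)} = - \frac{2}{9}$ ($K{\left(P \right)} = \frac{8}{-2 - 34} = \frac{8}{-36} = 8 \left(- \frac{1}{36}\right) = - \frac{2}{9}$)
$304 + K{\left(z{\left(-4,-6 \right)} \right)} \left(-219\right) = 304 - - \frac{146}{3} = 304 + \frac{146}{3} = \frac{1058}{3}$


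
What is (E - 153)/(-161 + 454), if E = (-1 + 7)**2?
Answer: -117/293 ≈ -0.39932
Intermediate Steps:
E = 36 (E = 6**2 = 36)
(E - 153)/(-161 + 454) = (36 - 153)/(-161 + 454) = -117/293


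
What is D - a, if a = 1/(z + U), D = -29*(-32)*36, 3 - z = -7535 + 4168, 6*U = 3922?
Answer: 403267965/12071 ≈ 33408.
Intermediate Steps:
U = 1961/3 (U = (1/6)*3922 = 1961/3 ≈ 653.67)
z = 3370 (z = 3 - (-7535 + 4168) = 3 - 1*(-3367) = 3 + 3367 = 3370)
D = 33408 (D = 928*36 = 33408)
a = 3/12071 (a = 1/(3370 + 1961/3) = 1/(12071/3) = 3/12071 ≈ 0.00024853)
D - a = 33408 - 1*3/12071 = 33408 - 3/12071 = 403267965/12071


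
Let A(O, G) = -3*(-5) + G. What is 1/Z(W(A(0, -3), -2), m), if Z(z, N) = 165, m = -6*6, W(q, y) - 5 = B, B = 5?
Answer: 1/165 ≈ 0.0060606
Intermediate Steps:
A(O, G) = 15 + G
W(q, y) = 10 (W(q, y) = 5 + 5 = 10)
m = -36
1/Z(W(A(0, -3), -2), m) = 1/165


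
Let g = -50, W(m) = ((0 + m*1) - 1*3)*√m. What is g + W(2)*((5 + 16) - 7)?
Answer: -50 - 14*√2 ≈ -69.799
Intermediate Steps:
W(m) = √m*(-3 + m) (W(m) = ((0 + m) - 3)*√m = (m - 3)*√m = (-3 + m)*√m = √m*(-3 + m))
g + W(2)*((5 + 16) - 7) = -50 + (√2*(-3 + 2))*((5 + 16) - 7) = -50 + (√2*(-1))*(21 - 7) = -50 - √2*14 = -50 - 14*√2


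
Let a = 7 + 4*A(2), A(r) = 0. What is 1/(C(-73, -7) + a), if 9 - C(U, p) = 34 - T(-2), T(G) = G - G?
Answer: -1/18 ≈ -0.055556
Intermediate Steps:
T(G) = 0
a = 7 (a = 7 + 4*0 = 7 + 0 = 7)
C(U, p) = -25 (C(U, p) = 9 - (34 - 1*0) = 9 - (34 + 0) = 9 - 1*34 = 9 - 34 = -25)
1/(C(-73, -7) + a) = 1/(-25 + 7) = 1/(-18) = -1/18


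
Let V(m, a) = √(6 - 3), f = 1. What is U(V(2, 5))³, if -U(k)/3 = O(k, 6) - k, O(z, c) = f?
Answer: -270 + 162*√3 ≈ 10.592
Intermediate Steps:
V(m, a) = √3
O(z, c) = 1
U(k) = -3 + 3*k (U(k) = -3*(1 - k) = -3 + 3*k)
U(V(2, 5))³ = (-3 + 3*√3)³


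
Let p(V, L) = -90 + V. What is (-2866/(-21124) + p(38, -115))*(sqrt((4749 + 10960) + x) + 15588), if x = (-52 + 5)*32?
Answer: -4269483054/5281 - 547791*sqrt(14205)/10562 ≈ -8.1464e+5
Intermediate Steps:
x = -1504 (x = -47*32 = -1504)
(-2866/(-21124) + p(38, -115))*(sqrt((4749 + 10960) + x) + 15588) = (-2866/(-21124) + (-90 + 38))*(sqrt((4749 + 10960) - 1504) + 15588) = (-2866*(-1/21124) - 52)*(sqrt(15709 - 1504) + 15588) = (1433/10562 - 52)*(sqrt(14205) + 15588) = -547791*(15588 + sqrt(14205))/10562 = -4269483054/5281 - 547791*sqrt(14205)/10562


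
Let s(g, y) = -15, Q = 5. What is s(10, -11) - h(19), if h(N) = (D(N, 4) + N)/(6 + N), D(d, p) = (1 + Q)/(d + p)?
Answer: -9068/575 ≈ -15.770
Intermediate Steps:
D(d, p) = 6/(d + p) (D(d, p) = (1 + 5)/(d + p) = 6/(d + p))
h(N) = (N + 6/(4 + N))/(6 + N) (h(N) = (6/(N + 4) + N)/(6 + N) = (6/(4 + N) + N)/(6 + N) = (N + 6/(4 + N))/(6 + N))
s(10, -11) - h(19) = -15 - (6 + 19*(4 + 19))/((4 + 19)*(6 + 19)) = -15 - (6 + 19*23)/(23*25) = -15 - (6 + 437)/(23*25) = -15 - 443/(23*25) = -15 - 1*443/575 = -15 - 443/575 = -9068/575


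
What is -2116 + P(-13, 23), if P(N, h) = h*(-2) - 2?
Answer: -2164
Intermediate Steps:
P(N, h) = -2 - 2*h (P(N, h) = -2*h - 2 = -2 - 2*h)
-2116 + P(-13, 23) = -2116 + (-2 - 2*23) = -2116 + (-2 - 46) = -2116 - 48 = -2164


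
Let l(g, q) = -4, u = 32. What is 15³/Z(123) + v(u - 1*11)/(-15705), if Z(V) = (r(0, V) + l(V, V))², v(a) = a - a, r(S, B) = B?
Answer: 3375/14161 ≈ 0.23833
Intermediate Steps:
v(a) = 0
Z(V) = (-4 + V)² (Z(V) = (V - 4)² = (-4 + V)²)
15³/Z(123) + v(u - 1*11)/(-15705) = 15³/((-4 + 123)²) + 0/(-15705) = 3375/(119²) + 0*(-1/15705) = 3375/14161 + 0 = 3375/14161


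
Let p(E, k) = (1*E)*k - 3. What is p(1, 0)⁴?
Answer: 81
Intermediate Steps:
p(E, k) = -3 + E*k (p(E, k) = E*k - 3 = -3 + E*k)
p(1, 0)⁴ = (-3 + 1*0)⁴ = (-3 + 0)⁴ = (-3)⁴ = 81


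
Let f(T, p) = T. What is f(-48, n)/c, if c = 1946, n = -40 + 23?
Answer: -24/973 ≈ -0.024666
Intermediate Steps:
n = -17
f(-48, n)/c = -48/1946 = -48*1/1946 = -24/973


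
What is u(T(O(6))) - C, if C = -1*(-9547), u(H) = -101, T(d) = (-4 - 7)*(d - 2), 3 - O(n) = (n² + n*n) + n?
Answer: -9648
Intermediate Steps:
O(n) = 3 - n - 2*n² (O(n) = 3 - ((n² + n*n) + n) = 3 - ((n² + n²) + n) = 3 - (2*n² + n) = 3 - (n + 2*n²) = 3 + (-n - 2*n²) = 3 - n - 2*n²)
T(d) = 22 - 11*d (T(d) = -11*(-2 + d) = 22 - 11*d)
C = 9547
u(T(O(6))) - C = -101 - 1*9547 = -101 - 9547 = -9648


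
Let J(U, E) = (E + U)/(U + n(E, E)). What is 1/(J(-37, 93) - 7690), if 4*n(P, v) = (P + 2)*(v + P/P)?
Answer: -4391/33766678 ≈ -0.00013004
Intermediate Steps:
n(P, v) = (1 + v)*(2 + P)/4 (n(P, v) = ((P + 2)*(v + P/P))/4 = ((2 + P)*(v + 1))/4 = ((2 + P)*(1 + v))/4 = ((1 + v)*(2 + P))/4 = (1 + v)*(2 + P)/4)
J(U, E) = (E + U)/(½ + U + E²/4 + 3*E/4) (J(U, E) = (E + U)/(U + (½ + E/2 + E/4 + E*E/4)) = (E + U)/(U + (½ + E/2 + E/4 + E²/4)) = (E + U)/(U + (½ + E²/4 + 3*E/4)) = (E + U)/(½ + U + E²/4 + 3*E/4))
1/(J(-37, 93) - 7690) = 1/(4*(93 - 37)/(2 + 93² + 3*93 + 4*(-37)) - 7690) = 1/(4*56/(2 + 8649 + 279 - 148) - 7690) = 1/(4*56/8782 - 7690) = 1/(4*(1/8782)*56 - 7690) = 1/(112/4391 - 7690) = 1/(-33766678/4391) = -4391/33766678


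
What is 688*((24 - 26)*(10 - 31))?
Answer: 28896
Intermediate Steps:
688*((24 - 26)*(10 - 31)) = 688*(-2*(-21)) = 688*42 = 28896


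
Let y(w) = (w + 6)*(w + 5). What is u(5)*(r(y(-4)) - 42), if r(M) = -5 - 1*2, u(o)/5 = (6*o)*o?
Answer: -36750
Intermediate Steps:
y(w) = (5 + w)*(6 + w) (y(w) = (6 + w)*(5 + w) = (5 + w)*(6 + w))
u(o) = 30*o**2 (u(o) = 5*((6*o)*o) = 5*(6*o**2) = 30*o**2)
r(M) = -7 (r(M) = -5 - 2 = -7)
u(5)*(r(y(-4)) - 42) = (30*5**2)*(-7 - 42) = (30*25)*(-49) = 750*(-49) = -36750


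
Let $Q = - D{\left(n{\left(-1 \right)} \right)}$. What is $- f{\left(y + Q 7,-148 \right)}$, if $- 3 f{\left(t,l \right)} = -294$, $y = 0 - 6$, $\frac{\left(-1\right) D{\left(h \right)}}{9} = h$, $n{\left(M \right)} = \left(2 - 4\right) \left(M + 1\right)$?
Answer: $-98$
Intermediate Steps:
$n{\left(M \right)} = -2 - 2 M$ ($n{\left(M \right)} = - 2 \left(1 + M\right) = -2 - 2 M$)
$D{\left(h \right)} = - 9 h$
$y = -6$ ($y = 0 - 6 = -6$)
$Q = 0$ ($Q = - \left(-9\right) \left(-2 - -2\right) = - \left(-9\right) \left(-2 + 2\right) = - \left(-9\right) 0 = \left(-1\right) 0 = 0$)
$f{\left(t,l \right)} = 98$ ($f{\left(t,l \right)} = \left(- \frac{1}{3}\right) \left(-294\right) = 98$)
$- f{\left(y + Q 7,-148 \right)} = \left(-1\right) 98 = -98$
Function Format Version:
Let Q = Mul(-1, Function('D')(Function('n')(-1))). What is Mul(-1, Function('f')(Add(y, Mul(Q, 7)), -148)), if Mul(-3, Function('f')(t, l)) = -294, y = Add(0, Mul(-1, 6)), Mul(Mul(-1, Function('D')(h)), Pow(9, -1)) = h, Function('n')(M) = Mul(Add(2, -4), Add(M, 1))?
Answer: -98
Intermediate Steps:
Function('n')(M) = Add(-2, Mul(-2, M)) (Function('n')(M) = Mul(-2, Add(1, M)) = Add(-2, Mul(-2, M)))
Function('D')(h) = Mul(-9, h)
y = -6 (y = Add(0, -6) = -6)
Q = 0 (Q = Mul(-1, Mul(-9, Add(-2, Mul(-2, -1)))) = Mul(-1, Mul(-9, Add(-2, 2))) = Mul(-1, Mul(-9, 0)) = Mul(-1, 0) = 0)
Function('f')(t, l) = 98 (Function('f')(t, l) = Mul(Rational(-1, 3), -294) = 98)
Mul(-1, Function('f')(Add(y, Mul(Q, 7)), -148)) = Mul(-1, 98) = -98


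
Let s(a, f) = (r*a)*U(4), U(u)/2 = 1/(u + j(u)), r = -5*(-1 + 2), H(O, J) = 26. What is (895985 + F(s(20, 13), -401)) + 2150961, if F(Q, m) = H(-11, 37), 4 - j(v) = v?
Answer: 3046972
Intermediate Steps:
j(v) = 4 - v
r = -5 (r = -5*1 = -5)
U(u) = ½ (U(u) = 2/(u + (4 - u)) = 2/4 = 2*(¼) = ½)
s(a, f) = -5*a/2 (s(a, f) = -5*a*(½) = -5*a/2)
F(Q, m) = 26
(895985 + F(s(20, 13), -401)) + 2150961 = (895985 + 26) + 2150961 = 896011 + 2150961 = 3046972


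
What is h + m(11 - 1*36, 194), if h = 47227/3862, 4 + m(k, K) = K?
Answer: 781007/3862 ≈ 202.23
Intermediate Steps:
m(k, K) = -4 + K
h = 47227/3862 (h = 47227*(1/3862) = 47227/3862 ≈ 12.229)
h + m(11 - 1*36, 194) = 47227/3862 + (-4 + 194) = 47227/3862 + 190 = 781007/3862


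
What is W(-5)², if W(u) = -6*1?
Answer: 36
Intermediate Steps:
W(u) = -6
W(-5)² = (-6)² = 36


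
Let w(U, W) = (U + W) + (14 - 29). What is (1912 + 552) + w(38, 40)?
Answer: 2527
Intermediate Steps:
w(U, W) = -15 + U + W (w(U, W) = (U + W) - 15 = -15 + U + W)
(1912 + 552) + w(38, 40) = (1912 + 552) + (-15 + 38 + 40) = 2464 + 63 = 2527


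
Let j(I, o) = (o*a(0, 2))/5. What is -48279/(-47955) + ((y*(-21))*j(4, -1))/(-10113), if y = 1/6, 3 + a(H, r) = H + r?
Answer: 325519397/323312610 ≈ 1.0068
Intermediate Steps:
a(H, r) = -3 + H + r (a(H, r) = -3 + (H + r) = -3 + H + r)
j(I, o) = -o/5 (j(I, o) = (o*(-3 + 0 + 2))/5 = (o*(-1))*(1/5) = -o*(1/5) = -o/5)
y = 1/6 ≈ 0.16667
-48279/(-47955) + ((y*(-21))*j(4, -1))/(-10113) = -48279/(-47955) + (((1/6)*(-21))*(-1/5*(-1)))/(-10113) = -48279*(-1/47955) - 7/2*1/5*(-1/10113) = 16093/15985 - 7/10*(-1/10113) = 16093/15985 + 7/101130 = 325519397/323312610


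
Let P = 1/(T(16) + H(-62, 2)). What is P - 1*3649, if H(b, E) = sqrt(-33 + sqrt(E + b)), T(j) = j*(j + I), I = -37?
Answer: -3649 + 1/(-336 + sqrt(-33 + 2*I*sqrt(15))) ≈ -3649.0 - 5.1418e-5*I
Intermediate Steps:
T(j) = j*(-37 + j) (T(j) = j*(j - 37) = j*(-37 + j))
P = 1/(-336 + sqrt(-33 + 2*I*sqrt(15))) (P = 1/(16*(-37 + 16) + sqrt(-33 + sqrt(2 - 62))) = 1/(16*(-21) + sqrt(-33 + sqrt(-60))) = 1/(-336 + sqrt(-33 + 2*I*sqrt(15))) ≈ -0.0029812 - 5.142e-5*I)
P - 1*3649 = 1/(-336 + sqrt(-33 + 2*I*sqrt(15))) - 1*3649 = 1/(-336 + sqrt(-33 + 2*I*sqrt(15))) - 3649 = -3649 + 1/(-336 + sqrt(-33 + 2*I*sqrt(15)))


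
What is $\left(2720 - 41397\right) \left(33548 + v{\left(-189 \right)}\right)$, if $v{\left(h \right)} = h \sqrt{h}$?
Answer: $-1297535996 + 21929859 i \sqrt{21} \approx -1.2975 \cdot 10^{9} + 1.005 \cdot 10^{8} i$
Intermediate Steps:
$v{\left(h \right)} = h^{\frac{3}{2}}$
$\left(2720 - 41397\right) \left(33548 + v{\left(-189 \right)}\right) = \left(2720 - 41397\right) \left(33548 + \left(-189\right)^{\frac{3}{2}}\right) = - 38677 \left(33548 - 567 i \sqrt{21}\right) = -1297535996 + 21929859 i \sqrt{21}$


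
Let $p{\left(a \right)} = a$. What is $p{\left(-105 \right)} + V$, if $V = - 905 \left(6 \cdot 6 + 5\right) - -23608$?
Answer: $-13602$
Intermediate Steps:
$V = -13497$ ($V = - 905 \left(36 + 5\right) + 23608 = \left(-905\right) 41 + 23608 = -37105 + 23608 = -13497$)
$p{\left(-105 \right)} + V = -105 - 13497 = -13602$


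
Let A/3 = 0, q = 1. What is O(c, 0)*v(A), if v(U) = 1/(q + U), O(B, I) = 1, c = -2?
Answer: 1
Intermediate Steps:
A = 0 (A = 3*0 = 0)
v(U) = 1/(1 + U)
O(c, 0)*v(A) = 1/(1 + 0) = 1/1 = 1*1 = 1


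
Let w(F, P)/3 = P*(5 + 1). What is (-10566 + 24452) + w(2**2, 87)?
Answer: 15452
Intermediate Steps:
w(F, P) = 18*P (w(F, P) = 3*(P*(5 + 1)) = 3*(P*6) = 3*(6*P) = 18*P)
(-10566 + 24452) + w(2**2, 87) = (-10566 + 24452) + 18*87 = 13886 + 1566 = 15452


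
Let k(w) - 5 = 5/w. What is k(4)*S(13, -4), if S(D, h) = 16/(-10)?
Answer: -10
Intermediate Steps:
S(D, h) = -8/5 (S(D, h) = 16*(-⅒) = -8/5)
k(w) = 5 + 5/w
k(4)*S(13, -4) = (5 + 5/4)*(-8/5) = (25/4)*(-8/5) = -10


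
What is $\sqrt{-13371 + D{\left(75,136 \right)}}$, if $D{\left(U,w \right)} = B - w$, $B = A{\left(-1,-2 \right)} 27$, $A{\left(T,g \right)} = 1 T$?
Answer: $i \sqrt{13534} \approx 116.34 i$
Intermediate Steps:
$A{\left(T,g \right)} = T$
$B = -27$ ($B = \left(-1\right) 27 = -27$)
$D{\left(U,w \right)} = -27 - w$
$\sqrt{-13371 + D{\left(75,136 \right)}} = \sqrt{-13371 - 163} = \sqrt{-13534} = i \sqrt{13534}$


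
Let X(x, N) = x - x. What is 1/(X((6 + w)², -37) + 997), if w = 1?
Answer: 1/997 ≈ 0.0010030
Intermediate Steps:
X(x, N) = 0
1/(X((6 + w)², -37) + 997) = 1/(0 + 997) = 1/997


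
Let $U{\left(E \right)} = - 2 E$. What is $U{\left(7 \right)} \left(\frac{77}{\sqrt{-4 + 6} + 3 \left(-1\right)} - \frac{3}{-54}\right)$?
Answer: $\frac{4151}{9} + 154 \sqrt{2} \approx 679.01$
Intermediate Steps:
$U{\left(7 \right)} \left(\frac{77}{\sqrt{-4 + 6} + 3 \left(-1\right)} - \frac{3}{-54}\right) = \left(-2\right) 7 \left(\frac{77}{\sqrt{-4 + 6} + 3 \left(-1\right)} - \frac{3}{-54}\right) = - 14 \left(\frac{77}{\sqrt{2} - 3} - - \frac{1}{18}\right) = - 14 \left(\frac{77}{-3 + \sqrt{2}} + \frac{1}{18}\right) = - 14 \left(\frac{1}{18} + \frac{77}{-3 + \sqrt{2}}\right) = - \frac{7}{9} - \frac{1078}{-3 + \sqrt{2}}$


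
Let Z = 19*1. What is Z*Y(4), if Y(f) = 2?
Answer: 38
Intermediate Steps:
Z = 19
Z*Y(4) = 19*2 = 38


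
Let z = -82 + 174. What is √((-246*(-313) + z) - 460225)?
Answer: I*√383135 ≈ 618.98*I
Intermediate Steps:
z = 92
√((-246*(-313) + z) - 460225) = √((-246*(-313) + 92) - 460225) = √((76998 + 92) - 460225) = √(77090 - 460225) = √(-383135) = I*√383135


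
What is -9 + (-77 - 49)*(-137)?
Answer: 17253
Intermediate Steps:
-9 + (-77 - 49)*(-137) = -9 - 126*(-137) = -9 + 17262 = 17253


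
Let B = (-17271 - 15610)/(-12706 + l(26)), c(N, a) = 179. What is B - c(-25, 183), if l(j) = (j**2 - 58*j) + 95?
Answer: -2373416/13443 ≈ -176.55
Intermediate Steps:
l(j) = 95 + j**2 - 58*j
B = 32881/13443 (B = (-17271 - 15610)/(-12706 + (95 + 26**2 - 58*26)) = -32881/(-12706 + (95 + 676 - 1508)) = -32881/(-12706 - 737) = -32881/(-13443) = -32881*(-1/13443) = 32881/13443 ≈ 2.4460)
B - c(-25, 183) = 32881/13443 - 1*179 = 32881/13443 - 179 = -2373416/13443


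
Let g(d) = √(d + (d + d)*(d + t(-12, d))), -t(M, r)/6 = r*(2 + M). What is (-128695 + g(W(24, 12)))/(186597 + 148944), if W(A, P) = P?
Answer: -128695/335541 + 2*√4395/335541 ≈ -0.38315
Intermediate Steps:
t(M, r) = -6*r*(2 + M)
g(d) = √(d + 122*d²) (g(d) = √(d + (d + d)*(d - 6*d*(2 - 12))) = √(d + (2*d)*(d - 6*d*(-10))) = √(d + (2*d)*(d + 60*d)) = √(d + (2*d)*(61*d)) = √(d + 122*d²))
(-128695 + g(W(24, 12)))/(186597 + 148944) = (-128695 + √(12*(1 + 122*12)))/(186597 + 148944) = (-128695 + √(12*(1 + 1464)))/335541 = (-128695 + √(12*1465))*(1/335541) = (-128695 + √17580)*(1/335541) = (-128695 + 2*√4395)*(1/335541) = -128695/335541 + 2*√4395/335541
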